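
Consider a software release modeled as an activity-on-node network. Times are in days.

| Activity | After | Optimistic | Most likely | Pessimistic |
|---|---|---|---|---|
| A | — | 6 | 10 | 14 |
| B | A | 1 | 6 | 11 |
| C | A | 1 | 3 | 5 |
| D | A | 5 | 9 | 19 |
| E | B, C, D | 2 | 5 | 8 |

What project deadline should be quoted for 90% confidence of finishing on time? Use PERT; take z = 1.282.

te_A = (6 + 4·10 + 14)/6 = 60/6 = 10; σ²_A = ((14−6)/6)² = 1.778
te_B = (1 + 4·6 + 11)/6 = 36/6 = 6; σ²_B = ((11−1)/6)² = 2.778
te_C = (1 + 4·3 + 5)/6 = 18/6 = 3; σ²_C = ((5−1)/6)² = 0.444
te_D = (5 + 4·9 + 19)/6 = 60/6 = 10; σ²_D = ((19−5)/6)² = 5.444
te_E = (2 + 4·5 + 8)/6 = 30/6 = 5; σ²_E = ((8−2)/6)² = 1.000

Forward pass:
ES_A = 0; EF_A = 10
ES_B = 10; EF_B = 10+6 = 16
ES_C = 10; EF_C = 10+3 = 13
ES_D = 10; EF_D = 10+10 = 20
ES_E = max(EF_B=16, EF_C=13, EF_D=20) = 20; EF_E = 20+5 = 25
Expected project duration μ = 25 days. Critical path: A → D → E.

Variance along critical path = 1.778 + 5.444 + 1.000 = 8.222; σ = 2.867 days.
D = μ + z·σ = 25 + 1.282·2.867 = 28.7 days

28.7 days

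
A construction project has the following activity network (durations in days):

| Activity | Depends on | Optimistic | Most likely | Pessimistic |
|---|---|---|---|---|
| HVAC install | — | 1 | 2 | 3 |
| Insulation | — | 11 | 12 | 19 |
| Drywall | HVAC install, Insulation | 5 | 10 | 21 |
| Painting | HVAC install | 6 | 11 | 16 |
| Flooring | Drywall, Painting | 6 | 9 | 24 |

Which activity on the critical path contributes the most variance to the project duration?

Flooring

te_HVAC install = (1 + 4·2 + 3)/6 = 12/6 = 2; σ²_HVAC install = ((3−1)/6)² = 0.111
te_Insulation = (11 + 4·12 + 19)/6 = 78/6 = 13; σ²_Insulation = ((19−11)/6)² = 1.778
te_Drywall = (5 + 4·10 + 21)/6 = 66/6 = 11; σ²_Drywall = ((21−5)/6)² = 7.111
te_Painting = (6 + 4·11 + 16)/6 = 66/6 = 11; σ²_Painting = ((16−6)/6)² = 2.778
te_Flooring = (6 + 4·9 + 24)/6 = 66/6 = 11; σ²_Flooring = ((24−6)/6)² = 9.000

Forward pass:
ES_HVAC install = 0; EF_HVAC install = 2
ES_Insulation = 0; EF_Insulation = 13
ES_Drywall = max(EF_HVAC install=2, EF_Insulation=13) = 13; EF_Drywall = 13+11 = 24
ES_Painting = 2; EF_Painting = 2+11 = 13
ES_Flooring = max(EF_Drywall=24, EF_Painting=13) = 24; EF_Flooring = 24+11 = 35
Expected project duration μ = 35 days. Critical path: Insulation → Drywall → Flooring.

Variances on critical path: σ²_Insulation=1.778, σ²_Drywall=7.111, σ²_Flooring=9.000.
Largest is σ²_Flooring = 9.000.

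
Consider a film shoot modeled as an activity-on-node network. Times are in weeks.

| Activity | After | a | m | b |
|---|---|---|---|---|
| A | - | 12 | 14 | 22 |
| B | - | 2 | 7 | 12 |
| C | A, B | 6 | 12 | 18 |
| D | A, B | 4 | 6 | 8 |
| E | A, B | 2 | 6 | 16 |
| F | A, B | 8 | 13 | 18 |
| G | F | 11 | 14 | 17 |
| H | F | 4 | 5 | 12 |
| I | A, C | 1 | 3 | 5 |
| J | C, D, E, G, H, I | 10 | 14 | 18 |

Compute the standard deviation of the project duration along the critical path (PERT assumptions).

te_A = (12 + 4·14 + 22)/6 = 90/6 = 15; σ²_A = ((22−12)/6)² = 2.778
te_B = (2 + 4·7 + 12)/6 = 42/6 = 7; σ²_B = ((12−2)/6)² = 2.778
te_C = (6 + 4·12 + 18)/6 = 72/6 = 12; σ²_C = ((18−6)/6)² = 4.000
te_D = (4 + 4·6 + 8)/6 = 36/6 = 6; σ²_D = ((8−4)/6)² = 0.444
te_E = (2 + 4·6 + 16)/6 = 42/6 = 7; σ²_E = ((16−2)/6)² = 5.444
te_F = (8 + 4·13 + 18)/6 = 78/6 = 13; σ²_F = ((18−8)/6)² = 2.778
te_G = (11 + 4·14 + 17)/6 = 84/6 = 14; σ²_G = ((17−11)/6)² = 1.000
te_H = (4 + 4·5 + 12)/6 = 36/6 = 6; σ²_H = ((12−4)/6)² = 1.778
te_I = (1 + 4·3 + 5)/6 = 18/6 = 3; σ²_I = ((5−1)/6)² = 0.444
te_J = (10 + 4·14 + 18)/6 = 84/6 = 14; σ²_J = ((18−10)/6)² = 1.778

Forward pass:
ES_A = 0; EF_A = 15
ES_B = 0; EF_B = 7
ES_C = max(EF_A=15, EF_B=7) = 15; EF_C = 15+12 = 27
ES_D = max(EF_A=15, EF_B=7) = 15; EF_D = 15+6 = 21
ES_E = max(EF_A=15, EF_B=7) = 15; EF_E = 15+7 = 22
ES_F = max(EF_A=15, EF_B=7) = 15; EF_F = 15+13 = 28
ES_G = 28; EF_G = 28+14 = 42
ES_H = 28; EF_H = 28+6 = 34
ES_I = max(EF_A=15, EF_C=27) = 27; EF_I = 27+3 = 30
ES_J = max(EF_C=27, EF_D=21, EF_E=22, EF_G=42, EF_H=34, EF_I=30) = 42; EF_J = 42+14 = 56
Expected project duration μ = 56 weeks. Critical path: A → F → G → J.

Variance along critical path = 2.778 + 2.778 + 1.000 + 1.778 = 8.333
σ = √8.333 = 2.887 weeks

2.89 weeks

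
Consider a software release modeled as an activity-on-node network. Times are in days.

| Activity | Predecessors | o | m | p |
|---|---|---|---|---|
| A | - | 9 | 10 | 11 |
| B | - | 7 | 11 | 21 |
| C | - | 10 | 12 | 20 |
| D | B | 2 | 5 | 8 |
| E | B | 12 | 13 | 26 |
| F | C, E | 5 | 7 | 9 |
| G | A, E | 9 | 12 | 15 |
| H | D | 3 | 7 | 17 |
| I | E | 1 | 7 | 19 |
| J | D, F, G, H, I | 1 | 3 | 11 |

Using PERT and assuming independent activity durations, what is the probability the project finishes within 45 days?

te_A = (9 + 4·10 + 11)/6 = 60/6 = 10; σ²_A = ((11−9)/6)² = 0.111
te_B = (7 + 4·11 + 21)/6 = 72/6 = 12; σ²_B = ((21−7)/6)² = 5.444
te_C = (10 + 4·12 + 20)/6 = 78/6 = 13; σ²_C = ((20−10)/6)² = 2.778
te_D = (2 + 4·5 + 8)/6 = 30/6 = 5; σ²_D = ((8−2)/6)² = 1.000
te_E = (12 + 4·13 + 26)/6 = 90/6 = 15; σ²_E = ((26−12)/6)² = 5.444
te_F = (5 + 4·7 + 9)/6 = 42/6 = 7; σ²_F = ((9−5)/6)² = 0.444
te_G = (9 + 4·12 + 15)/6 = 72/6 = 12; σ²_G = ((15−9)/6)² = 1.000
te_H = (3 + 4·7 + 17)/6 = 48/6 = 8; σ²_H = ((17−3)/6)² = 5.444
te_I = (1 + 4·7 + 19)/6 = 48/6 = 8; σ²_I = ((19−1)/6)² = 9.000
te_J = (1 + 4·3 + 11)/6 = 24/6 = 4; σ²_J = ((11−1)/6)² = 2.778

Forward pass:
ES_A = 0; EF_A = 10
ES_B = 0; EF_B = 12
ES_C = 0; EF_C = 13
ES_D = 12; EF_D = 12+5 = 17
ES_E = 12; EF_E = 12+15 = 27
ES_F = max(EF_C=13, EF_E=27) = 27; EF_F = 27+7 = 34
ES_G = max(EF_A=10, EF_E=27) = 27; EF_G = 27+12 = 39
ES_H = 17; EF_H = 17+8 = 25
ES_I = 27; EF_I = 27+8 = 35
ES_J = max(EF_D=17, EF_F=34, EF_G=39, EF_H=25, EF_I=35) = 39; EF_J = 39+4 = 43
Expected project duration μ = 43 days. Critical path: B → E → G → J.

Variance along critical path = 5.444 + 5.444 + 1.000 + 2.778 = 14.667; σ = √14.667 = 3.830 days.
Z = (45 − 43) / 3.830 = 0.522
P(T ≤ 45) = Φ(0.522) ≈ 0.699

0.699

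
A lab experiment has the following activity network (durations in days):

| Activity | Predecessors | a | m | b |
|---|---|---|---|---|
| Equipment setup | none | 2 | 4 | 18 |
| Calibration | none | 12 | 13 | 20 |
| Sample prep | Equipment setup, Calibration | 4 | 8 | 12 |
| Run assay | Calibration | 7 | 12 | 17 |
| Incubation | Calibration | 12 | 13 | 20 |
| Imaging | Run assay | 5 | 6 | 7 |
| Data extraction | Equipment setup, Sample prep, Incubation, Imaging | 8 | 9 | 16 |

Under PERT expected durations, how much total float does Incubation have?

4 days

te_Equipment setup = (2 + 4·4 + 18)/6 = 36/6 = 6
te_Calibration = (12 + 4·13 + 20)/6 = 84/6 = 14
te_Sample prep = (4 + 4·8 + 12)/6 = 48/6 = 8
te_Run assay = (7 + 4·12 + 17)/6 = 72/6 = 12
te_Incubation = (12 + 4·13 + 20)/6 = 84/6 = 14
te_Imaging = (5 + 4·6 + 7)/6 = 36/6 = 6
te_Data extraction = (8 + 4·9 + 16)/6 = 60/6 = 10

Forward pass:
ES_Equipment setup = 0; EF_Equipment setup = 6
ES_Calibration = 0; EF_Calibration = 14
ES_Sample prep = max(EF_Equipment setup=6, EF_Calibration=14) = 14; EF_Sample prep = 14+8 = 22
ES_Run assay = 14; EF_Run assay = 14+12 = 26
ES_Incubation = 14; EF_Incubation = 14+14 = 28
ES_Imaging = 26; EF_Imaging = 26+6 = 32
ES_Data extraction = max(EF_Equipment setup=6, EF_Sample prep=22, EF_Incubation=28, EF_Imaging=32) = 32; EF_Data extraction = 32+10 = 42
Expected project duration μ = 42 days. Critical path: Calibration → Run assay → Imaging → Data extraction.

Backward pass:
LF_Data extraction = 42; LS_Data extraction = 42−10 = 32
LF_Imaging = LS_Data extraction = 32; LS_Imaging = 32−6 = 26
LF_Incubation = LS_Data extraction = 32; LS_Incubation = 32−14 = 18
LF_Run assay = LS_Imaging = 26; LS_Run assay = 26−12 = 14
LF_Sample prep = LS_Data extraction = 32; LS_Sample prep = 32−8 = 24
LF_Calibration = min(LS_Sample prep=24, LS_Run assay=14, LS_Incubation=18) = 14; LS_Calibration = 14−14 = 0
LF_Equipment setup = min(LS_Sample prep=24, LS_Data extraction=32) = 24; LS_Equipment setup = 24−6 = 18
Slack_Incubation = LS_Incubation − ES_Incubation = 18 − 14 = 4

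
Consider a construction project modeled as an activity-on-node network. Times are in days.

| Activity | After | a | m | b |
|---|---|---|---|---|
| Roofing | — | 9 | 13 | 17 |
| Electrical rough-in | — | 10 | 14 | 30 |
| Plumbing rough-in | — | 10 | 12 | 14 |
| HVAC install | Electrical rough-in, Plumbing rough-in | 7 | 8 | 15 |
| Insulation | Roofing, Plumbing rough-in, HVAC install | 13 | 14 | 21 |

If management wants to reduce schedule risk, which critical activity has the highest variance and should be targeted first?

te_Roofing = (9 + 4·13 + 17)/6 = 78/6 = 13; σ²_Roofing = ((17−9)/6)² = 1.778
te_Electrical rough-in = (10 + 4·14 + 30)/6 = 96/6 = 16; σ²_Electrical rough-in = ((30−10)/6)² = 11.111
te_Plumbing rough-in = (10 + 4·12 + 14)/6 = 72/6 = 12; σ²_Plumbing rough-in = ((14−10)/6)² = 0.444
te_HVAC install = (7 + 4·8 + 15)/6 = 54/6 = 9; σ²_HVAC install = ((15−7)/6)² = 1.778
te_Insulation = (13 + 4·14 + 21)/6 = 90/6 = 15; σ²_Insulation = ((21−13)/6)² = 1.778

Forward pass:
ES_Roofing = 0; EF_Roofing = 13
ES_Electrical rough-in = 0; EF_Electrical rough-in = 16
ES_Plumbing rough-in = 0; EF_Plumbing rough-in = 12
ES_HVAC install = max(EF_Electrical rough-in=16, EF_Plumbing rough-in=12) = 16; EF_HVAC install = 16+9 = 25
ES_Insulation = max(EF_Roofing=13, EF_Plumbing rough-in=12, EF_HVAC install=25) = 25; EF_Insulation = 25+15 = 40
Expected project duration μ = 40 days. Critical path: Electrical rough-in → HVAC install → Insulation.

Variances on critical path: σ²_Electrical rough-in=11.111, σ²_HVAC install=1.778, σ²_Insulation=1.778.
Largest is σ²_Electrical rough-in = 11.111.

Electrical rough-in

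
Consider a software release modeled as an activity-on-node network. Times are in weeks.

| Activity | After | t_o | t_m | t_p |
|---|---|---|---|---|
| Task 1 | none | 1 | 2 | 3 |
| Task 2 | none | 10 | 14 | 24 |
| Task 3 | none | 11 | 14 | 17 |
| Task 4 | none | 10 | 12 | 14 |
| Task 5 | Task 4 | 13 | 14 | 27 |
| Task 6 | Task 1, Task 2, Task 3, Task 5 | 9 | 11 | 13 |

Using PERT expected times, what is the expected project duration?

te_Task 1 = (1 + 4·2 + 3)/6 = 12/6 = 2
te_Task 2 = (10 + 4·14 + 24)/6 = 90/6 = 15
te_Task 3 = (11 + 4·14 + 17)/6 = 84/6 = 14
te_Task 4 = (10 + 4·12 + 14)/6 = 72/6 = 12
te_Task 5 = (13 + 4·14 + 27)/6 = 96/6 = 16
te_Task 6 = (9 + 4·11 + 13)/6 = 66/6 = 11

Forward pass:
ES_Task 1 = 0; EF_Task 1 = 2
ES_Task 2 = 0; EF_Task 2 = 15
ES_Task 3 = 0; EF_Task 3 = 14
ES_Task 4 = 0; EF_Task 4 = 12
ES_Task 5 = 12; EF_Task 5 = 12+16 = 28
ES_Task 6 = max(EF_Task 1=2, EF_Task 2=15, EF_Task 3=14, EF_Task 5=28) = 28; EF_Task 6 = 28+11 = 39
Expected project duration μ = 39 weeks. Critical path: Task 4 → Task 5 → Task 6.

39 weeks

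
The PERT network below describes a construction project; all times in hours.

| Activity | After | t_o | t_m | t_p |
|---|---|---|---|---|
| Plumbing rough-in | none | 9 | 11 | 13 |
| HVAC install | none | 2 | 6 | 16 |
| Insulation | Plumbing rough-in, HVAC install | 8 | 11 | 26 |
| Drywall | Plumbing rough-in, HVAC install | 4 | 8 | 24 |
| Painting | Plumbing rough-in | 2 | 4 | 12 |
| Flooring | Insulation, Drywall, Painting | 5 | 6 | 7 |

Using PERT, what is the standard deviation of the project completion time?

3.09 hours

te_Plumbing rough-in = (9 + 4·11 + 13)/6 = 66/6 = 11; σ²_Plumbing rough-in = ((13−9)/6)² = 0.444
te_HVAC install = (2 + 4·6 + 16)/6 = 42/6 = 7; σ²_HVAC install = ((16−2)/6)² = 5.444
te_Insulation = (8 + 4·11 + 26)/6 = 78/6 = 13; σ²_Insulation = ((26−8)/6)² = 9.000
te_Drywall = (4 + 4·8 + 24)/6 = 60/6 = 10; σ²_Drywall = ((24−4)/6)² = 11.111
te_Painting = (2 + 4·4 + 12)/6 = 30/6 = 5; σ²_Painting = ((12−2)/6)² = 2.778
te_Flooring = (5 + 4·6 + 7)/6 = 36/6 = 6; σ²_Flooring = ((7−5)/6)² = 0.111

Forward pass:
ES_Plumbing rough-in = 0; EF_Plumbing rough-in = 11
ES_HVAC install = 0; EF_HVAC install = 7
ES_Insulation = max(EF_Plumbing rough-in=11, EF_HVAC install=7) = 11; EF_Insulation = 11+13 = 24
ES_Drywall = max(EF_Plumbing rough-in=11, EF_HVAC install=7) = 11; EF_Drywall = 11+10 = 21
ES_Painting = 11; EF_Painting = 11+5 = 16
ES_Flooring = max(EF_Insulation=24, EF_Drywall=21, EF_Painting=16) = 24; EF_Flooring = 24+6 = 30
Expected project duration μ = 30 hours. Critical path: Plumbing rough-in → Insulation → Flooring.

Variance along critical path = 0.444 + 9.000 + 0.111 = 9.556
σ = √9.556 = 3.091 hours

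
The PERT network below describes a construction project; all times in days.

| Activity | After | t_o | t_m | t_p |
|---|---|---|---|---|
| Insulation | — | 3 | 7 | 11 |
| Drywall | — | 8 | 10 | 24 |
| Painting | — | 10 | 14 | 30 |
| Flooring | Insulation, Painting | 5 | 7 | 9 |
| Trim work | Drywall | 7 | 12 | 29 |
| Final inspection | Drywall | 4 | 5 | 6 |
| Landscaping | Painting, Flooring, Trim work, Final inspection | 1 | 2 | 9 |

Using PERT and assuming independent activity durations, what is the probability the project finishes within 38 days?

0.972

te_Insulation = (3 + 4·7 + 11)/6 = 42/6 = 7; σ²_Insulation = ((11−3)/6)² = 1.778
te_Drywall = (8 + 4·10 + 24)/6 = 72/6 = 12; σ²_Drywall = ((24−8)/6)² = 7.111
te_Painting = (10 + 4·14 + 30)/6 = 96/6 = 16; σ²_Painting = ((30−10)/6)² = 11.111
te_Flooring = (5 + 4·7 + 9)/6 = 42/6 = 7; σ²_Flooring = ((9−5)/6)² = 0.444
te_Trim work = (7 + 4·12 + 29)/6 = 84/6 = 14; σ²_Trim work = ((29−7)/6)² = 13.444
te_Final inspection = (4 + 4·5 + 6)/6 = 30/6 = 5; σ²_Final inspection = ((6−4)/6)² = 0.111
te_Landscaping = (1 + 4·2 + 9)/6 = 18/6 = 3; σ²_Landscaping = ((9−1)/6)² = 1.778

Forward pass:
ES_Insulation = 0; EF_Insulation = 7
ES_Drywall = 0; EF_Drywall = 12
ES_Painting = 0; EF_Painting = 16
ES_Flooring = max(EF_Insulation=7, EF_Painting=16) = 16; EF_Flooring = 16+7 = 23
ES_Trim work = 12; EF_Trim work = 12+14 = 26
ES_Final inspection = 12; EF_Final inspection = 12+5 = 17
ES_Landscaping = max(EF_Painting=16, EF_Flooring=23, EF_Trim work=26, EF_Final inspection=17) = 26; EF_Landscaping = 26+3 = 29
Expected project duration μ = 29 days. Critical path: Drywall → Trim work → Landscaping.

Variance along critical path = 7.111 + 13.444 + 1.778 = 22.333; σ = √22.333 = 4.726 days.
Z = (38 − 29) / 4.726 = 1.904
P(T ≤ 38) = Φ(1.904) ≈ 0.972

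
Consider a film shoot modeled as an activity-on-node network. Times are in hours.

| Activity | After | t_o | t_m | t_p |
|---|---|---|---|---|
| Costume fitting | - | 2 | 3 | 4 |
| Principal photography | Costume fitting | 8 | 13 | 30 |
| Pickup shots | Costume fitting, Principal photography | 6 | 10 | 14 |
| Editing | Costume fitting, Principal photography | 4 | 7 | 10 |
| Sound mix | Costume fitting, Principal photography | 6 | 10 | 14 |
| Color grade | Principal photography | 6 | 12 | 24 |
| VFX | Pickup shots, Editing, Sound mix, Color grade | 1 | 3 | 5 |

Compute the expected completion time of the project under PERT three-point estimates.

te_Costume fitting = (2 + 4·3 + 4)/6 = 18/6 = 3
te_Principal photography = (8 + 4·13 + 30)/6 = 90/6 = 15
te_Pickup shots = (6 + 4·10 + 14)/6 = 60/6 = 10
te_Editing = (4 + 4·7 + 10)/6 = 42/6 = 7
te_Sound mix = (6 + 4·10 + 14)/6 = 60/6 = 10
te_Color grade = (6 + 4·12 + 24)/6 = 78/6 = 13
te_VFX = (1 + 4·3 + 5)/6 = 18/6 = 3

Forward pass:
ES_Costume fitting = 0; EF_Costume fitting = 3
ES_Principal photography = 3; EF_Principal photography = 3+15 = 18
ES_Pickup shots = max(EF_Costume fitting=3, EF_Principal photography=18) = 18; EF_Pickup shots = 18+10 = 28
ES_Editing = max(EF_Costume fitting=3, EF_Principal photography=18) = 18; EF_Editing = 18+7 = 25
ES_Sound mix = max(EF_Costume fitting=3, EF_Principal photography=18) = 18; EF_Sound mix = 18+10 = 28
ES_Color grade = 18; EF_Color grade = 18+13 = 31
ES_VFX = max(EF_Pickup shots=28, EF_Editing=25, EF_Sound mix=28, EF_Color grade=31) = 31; EF_VFX = 31+3 = 34
Expected project duration μ = 34 hours. Critical path: Costume fitting → Principal photography → Color grade → VFX.

34 hours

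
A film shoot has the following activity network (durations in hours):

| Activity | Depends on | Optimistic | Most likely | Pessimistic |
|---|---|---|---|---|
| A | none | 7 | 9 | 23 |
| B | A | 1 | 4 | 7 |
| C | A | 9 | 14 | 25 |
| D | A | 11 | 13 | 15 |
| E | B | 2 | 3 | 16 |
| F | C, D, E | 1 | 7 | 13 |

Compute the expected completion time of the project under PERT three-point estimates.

33 hours

te_A = (7 + 4·9 + 23)/6 = 66/6 = 11
te_B = (1 + 4·4 + 7)/6 = 24/6 = 4
te_C = (9 + 4·14 + 25)/6 = 90/6 = 15
te_D = (11 + 4·13 + 15)/6 = 78/6 = 13
te_E = (2 + 4·3 + 16)/6 = 30/6 = 5
te_F = (1 + 4·7 + 13)/6 = 42/6 = 7

Forward pass:
ES_A = 0; EF_A = 11
ES_B = 11; EF_B = 11+4 = 15
ES_C = 11; EF_C = 11+15 = 26
ES_D = 11; EF_D = 11+13 = 24
ES_E = 15; EF_E = 15+5 = 20
ES_F = max(EF_C=26, EF_D=24, EF_E=20) = 26; EF_F = 26+7 = 33
Expected project duration μ = 33 hours. Critical path: A → C → F.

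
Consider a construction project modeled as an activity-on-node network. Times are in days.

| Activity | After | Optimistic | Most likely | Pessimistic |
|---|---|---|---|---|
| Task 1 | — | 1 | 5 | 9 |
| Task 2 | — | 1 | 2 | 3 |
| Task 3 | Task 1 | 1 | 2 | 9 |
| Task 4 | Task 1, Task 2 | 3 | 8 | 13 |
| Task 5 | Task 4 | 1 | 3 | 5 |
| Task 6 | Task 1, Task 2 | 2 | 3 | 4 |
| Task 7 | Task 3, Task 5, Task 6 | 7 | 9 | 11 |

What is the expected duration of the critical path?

25 days

te_Task 1 = (1 + 4·5 + 9)/6 = 30/6 = 5
te_Task 2 = (1 + 4·2 + 3)/6 = 12/6 = 2
te_Task 3 = (1 + 4·2 + 9)/6 = 18/6 = 3
te_Task 4 = (3 + 4·8 + 13)/6 = 48/6 = 8
te_Task 5 = (1 + 4·3 + 5)/6 = 18/6 = 3
te_Task 6 = (2 + 4·3 + 4)/6 = 18/6 = 3
te_Task 7 = (7 + 4·9 + 11)/6 = 54/6 = 9

Forward pass:
ES_Task 1 = 0; EF_Task 1 = 5
ES_Task 2 = 0; EF_Task 2 = 2
ES_Task 3 = 5; EF_Task 3 = 5+3 = 8
ES_Task 4 = max(EF_Task 1=5, EF_Task 2=2) = 5; EF_Task 4 = 5+8 = 13
ES_Task 5 = 13; EF_Task 5 = 13+3 = 16
ES_Task 6 = max(EF_Task 1=5, EF_Task 2=2) = 5; EF_Task 6 = 5+3 = 8
ES_Task 7 = max(EF_Task 3=8, EF_Task 5=16, EF_Task 6=8) = 16; EF_Task 7 = 16+9 = 25
Expected project duration μ = 25 days. Critical path: Task 1 → Task 4 → Task 5 → Task 7.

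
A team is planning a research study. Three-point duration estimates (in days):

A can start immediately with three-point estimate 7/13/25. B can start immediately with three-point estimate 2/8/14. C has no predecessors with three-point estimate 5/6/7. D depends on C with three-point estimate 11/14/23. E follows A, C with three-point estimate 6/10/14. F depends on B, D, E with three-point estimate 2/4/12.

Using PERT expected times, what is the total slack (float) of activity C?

3 days

te_A = (7 + 4·13 + 25)/6 = 84/6 = 14
te_B = (2 + 4·8 + 14)/6 = 48/6 = 8
te_C = (5 + 4·6 + 7)/6 = 36/6 = 6
te_D = (11 + 4·14 + 23)/6 = 90/6 = 15
te_E = (6 + 4·10 + 14)/6 = 60/6 = 10
te_F = (2 + 4·4 + 12)/6 = 30/6 = 5

Forward pass:
ES_A = 0; EF_A = 14
ES_B = 0; EF_B = 8
ES_C = 0; EF_C = 6
ES_D = 6; EF_D = 6+15 = 21
ES_E = max(EF_A=14, EF_C=6) = 14; EF_E = 14+10 = 24
ES_F = max(EF_B=8, EF_D=21, EF_E=24) = 24; EF_F = 24+5 = 29
Expected project duration μ = 29 days. Critical path: A → E → F.

Backward pass:
LF_F = 29; LS_F = 29−5 = 24
LF_E = LS_F = 24; LS_E = 24−10 = 14
LF_D = LS_F = 24; LS_D = 24−15 = 9
LF_C = min(LS_D=9, LS_E=14) = 9; LS_C = 9−6 = 3
LF_B = LS_F = 24; LS_B = 24−8 = 16
LF_A = LS_E = 14; LS_A = 14−14 = 0
Slack_C = LS_C − ES_C = 3 − 0 = 3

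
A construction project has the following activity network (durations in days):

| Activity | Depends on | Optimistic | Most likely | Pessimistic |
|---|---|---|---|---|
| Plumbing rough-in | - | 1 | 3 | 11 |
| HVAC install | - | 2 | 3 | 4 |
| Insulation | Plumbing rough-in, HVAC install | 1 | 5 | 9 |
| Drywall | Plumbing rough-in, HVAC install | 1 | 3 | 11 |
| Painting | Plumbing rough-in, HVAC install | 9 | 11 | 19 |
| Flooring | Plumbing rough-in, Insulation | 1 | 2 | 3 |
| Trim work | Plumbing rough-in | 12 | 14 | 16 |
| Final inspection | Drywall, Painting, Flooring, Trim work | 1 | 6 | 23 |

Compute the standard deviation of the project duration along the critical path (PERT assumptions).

te_Plumbing rough-in = (1 + 4·3 + 11)/6 = 24/6 = 4; σ²_Plumbing rough-in = ((11−1)/6)² = 2.778
te_HVAC install = (2 + 4·3 + 4)/6 = 18/6 = 3; σ²_HVAC install = ((4−2)/6)² = 0.111
te_Insulation = (1 + 4·5 + 9)/6 = 30/6 = 5; σ²_Insulation = ((9−1)/6)² = 1.778
te_Drywall = (1 + 4·3 + 11)/6 = 24/6 = 4; σ²_Drywall = ((11−1)/6)² = 2.778
te_Painting = (9 + 4·11 + 19)/6 = 72/6 = 12; σ²_Painting = ((19−9)/6)² = 2.778
te_Flooring = (1 + 4·2 + 3)/6 = 12/6 = 2; σ²_Flooring = ((3−1)/6)² = 0.111
te_Trim work = (12 + 4·14 + 16)/6 = 84/6 = 14; σ²_Trim work = ((16−12)/6)² = 0.444
te_Final inspection = (1 + 4·6 + 23)/6 = 48/6 = 8; σ²_Final inspection = ((23−1)/6)² = 13.444

Forward pass:
ES_Plumbing rough-in = 0; EF_Plumbing rough-in = 4
ES_HVAC install = 0; EF_HVAC install = 3
ES_Insulation = max(EF_Plumbing rough-in=4, EF_HVAC install=3) = 4; EF_Insulation = 4+5 = 9
ES_Drywall = max(EF_Plumbing rough-in=4, EF_HVAC install=3) = 4; EF_Drywall = 4+4 = 8
ES_Painting = max(EF_Plumbing rough-in=4, EF_HVAC install=3) = 4; EF_Painting = 4+12 = 16
ES_Flooring = max(EF_Plumbing rough-in=4, EF_Insulation=9) = 9; EF_Flooring = 9+2 = 11
ES_Trim work = 4; EF_Trim work = 4+14 = 18
ES_Final inspection = max(EF_Drywall=8, EF_Painting=16, EF_Flooring=11, EF_Trim work=18) = 18; EF_Final inspection = 18+8 = 26
Expected project duration μ = 26 days. Critical path: Plumbing rough-in → Trim work → Final inspection.

Variance along critical path = 2.778 + 0.444 + 13.444 = 16.667
σ = √16.667 = 4.082 days

4.08 days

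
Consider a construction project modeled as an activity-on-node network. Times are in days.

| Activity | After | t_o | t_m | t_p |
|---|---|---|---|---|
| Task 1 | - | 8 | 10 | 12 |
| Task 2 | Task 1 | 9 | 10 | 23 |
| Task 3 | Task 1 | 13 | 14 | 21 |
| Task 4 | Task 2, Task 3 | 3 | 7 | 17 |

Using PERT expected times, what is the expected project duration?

te_Task 1 = (8 + 4·10 + 12)/6 = 60/6 = 10
te_Task 2 = (9 + 4·10 + 23)/6 = 72/6 = 12
te_Task 3 = (13 + 4·14 + 21)/6 = 90/6 = 15
te_Task 4 = (3 + 4·7 + 17)/6 = 48/6 = 8

Forward pass:
ES_Task 1 = 0; EF_Task 1 = 10
ES_Task 2 = 10; EF_Task 2 = 10+12 = 22
ES_Task 3 = 10; EF_Task 3 = 10+15 = 25
ES_Task 4 = max(EF_Task 2=22, EF_Task 3=25) = 25; EF_Task 4 = 25+8 = 33
Expected project duration μ = 33 days. Critical path: Task 1 → Task 3 → Task 4.

33 days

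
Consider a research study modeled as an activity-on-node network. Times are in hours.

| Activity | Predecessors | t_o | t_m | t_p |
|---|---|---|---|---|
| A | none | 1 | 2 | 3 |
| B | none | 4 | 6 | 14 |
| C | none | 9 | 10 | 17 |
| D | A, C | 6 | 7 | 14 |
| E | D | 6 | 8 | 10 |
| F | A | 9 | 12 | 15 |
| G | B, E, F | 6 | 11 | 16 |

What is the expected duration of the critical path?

38 hours

te_A = (1 + 4·2 + 3)/6 = 12/6 = 2
te_B = (4 + 4·6 + 14)/6 = 42/6 = 7
te_C = (9 + 4·10 + 17)/6 = 66/6 = 11
te_D = (6 + 4·7 + 14)/6 = 48/6 = 8
te_E = (6 + 4·8 + 10)/6 = 48/6 = 8
te_F = (9 + 4·12 + 15)/6 = 72/6 = 12
te_G = (6 + 4·11 + 16)/6 = 66/6 = 11

Forward pass:
ES_A = 0; EF_A = 2
ES_B = 0; EF_B = 7
ES_C = 0; EF_C = 11
ES_D = max(EF_A=2, EF_C=11) = 11; EF_D = 11+8 = 19
ES_E = 19; EF_E = 19+8 = 27
ES_F = 2; EF_F = 2+12 = 14
ES_G = max(EF_B=7, EF_E=27, EF_F=14) = 27; EF_G = 27+11 = 38
Expected project duration μ = 38 hours. Critical path: C → D → E → G.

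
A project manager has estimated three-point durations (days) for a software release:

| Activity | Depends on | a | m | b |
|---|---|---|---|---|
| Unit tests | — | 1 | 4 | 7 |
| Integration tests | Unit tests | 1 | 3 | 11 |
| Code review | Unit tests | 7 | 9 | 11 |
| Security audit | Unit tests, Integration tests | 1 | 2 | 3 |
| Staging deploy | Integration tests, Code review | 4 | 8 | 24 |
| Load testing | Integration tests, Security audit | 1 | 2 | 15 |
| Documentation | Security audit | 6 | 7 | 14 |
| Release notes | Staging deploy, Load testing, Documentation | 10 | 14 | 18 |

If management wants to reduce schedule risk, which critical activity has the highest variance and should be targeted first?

Staging deploy

te_Unit tests = (1 + 4·4 + 7)/6 = 24/6 = 4; σ²_Unit tests = ((7−1)/6)² = 1.000
te_Integration tests = (1 + 4·3 + 11)/6 = 24/6 = 4; σ²_Integration tests = ((11−1)/6)² = 2.778
te_Code review = (7 + 4·9 + 11)/6 = 54/6 = 9; σ²_Code review = ((11−7)/6)² = 0.444
te_Security audit = (1 + 4·2 + 3)/6 = 12/6 = 2; σ²_Security audit = ((3−1)/6)² = 0.111
te_Staging deploy = (4 + 4·8 + 24)/6 = 60/6 = 10; σ²_Staging deploy = ((24−4)/6)² = 11.111
te_Load testing = (1 + 4·2 + 15)/6 = 24/6 = 4; σ²_Load testing = ((15−1)/6)² = 5.444
te_Documentation = (6 + 4·7 + 14)/6 = 48/6 = 8; σ²_Documentation = ((14−6)/6)² = 1.778
te_Release notes = (10 + 4·14 + 18)/6 = 84/6 = 14; σ²_Release notes = ((18−10)/6)² = 1.778

Forward pass:
ES_Unit tests = 0; EF_Unit tests = 4
ES_Integration tests = 4; EF_Integration tests = 4+4 = 8
ES_Code review = 4; EF_Code review = 4+9 = 13
ES_Security audit = max(EF_Unit tests=4, EF_Integration tests=8) = 8; EF_Security audit = 8+2 = 10
ES_Staging deploy = max(EF_Integration tests=8, EF_Code review=13) = 13; EF_Staging deploy = 13+10 = 23
ES_Load testing = max(EF_Integration tests=8, EF_Security audit=10) = 10; EF_Load testing = 10+4 = 14
ES_Documentation = 10; EF_Documentation = 10+8 = 18
ES_Release notes = max(EF_Staging deploy=23, EF_Load testing=14, EF_Documentation=18) = 23; EF_Release notes = 23+14 = 37
Expected project duration μ = 37 days. Critical path: Unit tests → Code review → Staging deploy → Release notes.

Variances on critical path: σ²_Unit tests=1.000, σ²_Code review=0.444, σ²_Staging deploy=11.111, σ²_Release notes=1.778.
Largest is σ²_Staging deploy = 11.111.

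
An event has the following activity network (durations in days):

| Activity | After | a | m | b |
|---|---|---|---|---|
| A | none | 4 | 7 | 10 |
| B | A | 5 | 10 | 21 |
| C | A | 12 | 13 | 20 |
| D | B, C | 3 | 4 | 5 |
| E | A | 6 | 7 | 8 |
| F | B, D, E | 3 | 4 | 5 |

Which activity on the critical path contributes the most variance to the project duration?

C

te_A = (4 + 4·7 + 10)/6 = 42/6 = 7; σ²_A = ((10−4)/6)² = 1.000
te_B = (5 + 4·10 + 21)/6 = 66/6 = 11; σ²_B = ((21−5)/6)² = 7.111
te_C = (12 + 4·13 + 20)/6 = 84/6 = 14; σ²_C = ((20−12)/6)² = 1.778
te_D = (3 + 4·4 + 5)/6 = 24/6 = 4; σ²_D = ((5−3)/6)² = 0.111
te_E = (6 + 4·7 + 8)/6 = 42/6 = 7; σ²_E = ((8−6)/6)² = 0.111
te_F = (3 + 4·4 + 5)/6 = 24/6 = 4; σ²_F = ((5−3)/6)² = 0.111

Forward pass:
ES_A = 0; EF_A = 7
ES_B = 7; EF_B = 7+11 = 18
ES_C = 7; EF_C = 7+14 = 21
ES_D = max(EF_B=18, EF_C=21) = 21; EF_D = 21+4 = 25
ES_E = 7; EF_E = 7+7 = 14
ES_F = max(EF_B=18, EF_D=25, EF_E=14) = 25; EF_F = 25+4 = 29
Expected project duration μ = 29 days. Critical path: A → C → D → F.

Variances on critical path: σ²_A=1.000, σ²_C=1.778, σ²_D=0.111, σ²_F=0.111.
Largest is σ²_C = 1.778.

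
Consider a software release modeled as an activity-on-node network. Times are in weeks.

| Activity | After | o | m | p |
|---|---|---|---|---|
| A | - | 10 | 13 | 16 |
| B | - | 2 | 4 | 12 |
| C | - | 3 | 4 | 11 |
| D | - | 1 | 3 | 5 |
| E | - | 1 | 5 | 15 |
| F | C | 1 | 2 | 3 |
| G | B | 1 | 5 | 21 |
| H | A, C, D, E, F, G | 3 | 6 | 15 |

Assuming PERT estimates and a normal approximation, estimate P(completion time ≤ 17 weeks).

0.090

te_A = (10 + 4·13 + 16)/6 = 78/6 = 13; σ²_A = ((16−10)/6)² = 1.000
te_B = (2 + 4·4 + 12)/6 = 30/6 = 5; σ²_B = ((12−2)/6)² = 2.778
te_C = (3 + 4·4 + 11)/6 = 30/6 = 5; σ²_C = ((11−3)/6)² = 1.778
te_D = (1 + 4·3 + 5)/6 = 18/6 = 3; σ²_D = ((5−1)/6)² = 0.444
te_E = (1 + 4·5 + 15)/6 = 36/6 = 6; σ²_E = ((15−1)/6)² = 5.444
te_F = (1 + 4·2 + 3)/6 = 12/6 = 2; σ²_F = ((3−1)/6)² = 0.111
te_G = (1 + 4·5 + 21)/6 = 42/6 = 7; σ²_G = ((21−1)/6)² = 11.111
te_H = (3 + 4·6 + 15)/6 = 42/6 = 7; σ²_H = ((15−3)/6)² = 4.000

Forward pass:
ES_A = 0; EF_A = 13
ES_B = 0; EF_B = 5
ES_C = 0; EF_C = 5
ES_D = 0; EF_D = 3
ES_E = 0; EF_E = 6
ES_F = 5; EF_F = 5+2 = 7
ES_G = 5; EF_G = 5+7 = 12
ES_H = max(EF_A=13, EF_C=5, EF_D=3, EF_E=6, EF_F=7, EF_G=12) = 13; EF_H = 13+7 = 20
Expected project duration μ = 20 weeks. Critical path: A → H.

Variance along critical path = 1.000 + 4.000 = 5.000; σ = √5.000 = 2.236 weeks.
Z = (17 − 20) / 2.236 = -1.342
P(T ≤ 17) = Φ(-1.342) ≈ 0.090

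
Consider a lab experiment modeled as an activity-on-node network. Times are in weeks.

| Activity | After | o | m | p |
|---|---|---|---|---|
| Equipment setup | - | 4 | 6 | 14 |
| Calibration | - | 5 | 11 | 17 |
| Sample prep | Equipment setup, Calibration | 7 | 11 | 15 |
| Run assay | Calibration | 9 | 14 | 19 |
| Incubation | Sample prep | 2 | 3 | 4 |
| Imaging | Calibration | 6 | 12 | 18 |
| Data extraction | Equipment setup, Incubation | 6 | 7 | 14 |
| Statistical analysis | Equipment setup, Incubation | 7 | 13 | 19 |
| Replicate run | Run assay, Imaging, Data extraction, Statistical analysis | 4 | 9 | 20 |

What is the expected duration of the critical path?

48 weeks

te_Equipment setup = (4 + 4·6 + 14)/6 = 42/6 = 7
te_Calibration = (5 + 4·11 + 17)/6 = 66/6 = 11
te_Sample prep = (7 + 4·11 + 15)/6 = 66/6 = 11
te_Run assay = (9 + 4·14 + 19)/6 = 84/6 = 14
te_Incubation = (2 + 4·3 + 4)/6 = 18/6 = 3
te_Imaging = (6 + 4·12 + 18)/6 = 72/6 = 12
te_Data extraction = (6 + 4·7 + 14)/6 = 48/6 = 8
te_Statistical analysis = (7 + 4·13 + 19)/6 = 78/6 = 13
te_Replicate run = (4 + 4·9 + 20)/6 = 60/6 = 10

Forward pass:
ES_Equipment setup = 0; EF_Equipment setup = 7
ES_Calibration = 0; EF_Calibration = 11
ES_Sample prep = max(EF_Equipment setup=7, EF_Calibration=11) = 11; EF_Sample prep = 11+11 = 22
ES_Run assay = 11; EF_Run assay = 11+14 = 25
ES_Incubation = 22; EF_Incubation = 22+3 = 25
ES_Imaging = 11; EF_Imaging = 11+12 = 23
ES_Data extraction = max(EF_Equipment setup=7, EF_Incubation=25) = 25; EF_Data extraction = 25+8 = 33
ES_Statistical analysis = max(EF_Equipment setup=7, EF_Incubation=25) = 25; EF_Statistical analysis = 25+13 = 38
ES_Replicate run = max(EF_Run assay=25, EF_Imaging=23, EF_Data extraction=33, EF_Statistical analysis=38) = 38; EF_Replicate run = 38+10 = 48
Expected project duration μ = 48 weeks. Critical path: Calibration → Sample prep → Incubation → Statistical analysis → Replicate run.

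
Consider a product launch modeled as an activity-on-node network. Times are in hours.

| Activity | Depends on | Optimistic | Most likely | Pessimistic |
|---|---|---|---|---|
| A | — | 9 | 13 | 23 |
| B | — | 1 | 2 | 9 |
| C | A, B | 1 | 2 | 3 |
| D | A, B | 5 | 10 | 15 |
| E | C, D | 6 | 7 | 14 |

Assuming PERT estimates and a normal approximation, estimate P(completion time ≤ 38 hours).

0.971

te_A = (9 + 4·13 + 23)/6 = 84/6 = 14; σ²_A = ((23−9)/6)² = 5.444
te_B = (1 + 4·2 + 9)/6 = 18/6 = 3; σ²_B = ((9−1)/6)² = 1.778
te_C = (1 + 4·2 + 3)/6 = 12/6 = 2; σ²_C = ((3−1)/6)² = 0.111
te_D = (5 + 4·10 + 15)/6 = 60/6 = 10; σ²_D = ((15−5)/6)² = 2.778
te_E = (6 + 4·7 + 14)/6 = 48/6 = 8; σ²_E = ((14−6)/6)² = 1.778

Forward pass:
ES_A = 0; EF_A = 14
ES_B = 0; EF_B = 3
ES_C = max(EF_A=14, EF_B=3) = 14; EF_C = 14+2 = 16
ES_D = max(EF_A=14, EF_B=3) = 14; EF_D = 14+10 = 24
ES_E = max(EF_C=16, EF_D=24) = 24; EF_E = 24+8 = 32
Expected project duration μ = 32 hours. Critical path: A → D → E.

Variance along critical path = 5.444 + 2.778 + 1.778 = 10.000; σ = √10.000 = 3.162 hours.
Z = (38 − 32) / 3.162 = 1.897
P(T ≤ 38) = Φ(1.897) ≈ 0.971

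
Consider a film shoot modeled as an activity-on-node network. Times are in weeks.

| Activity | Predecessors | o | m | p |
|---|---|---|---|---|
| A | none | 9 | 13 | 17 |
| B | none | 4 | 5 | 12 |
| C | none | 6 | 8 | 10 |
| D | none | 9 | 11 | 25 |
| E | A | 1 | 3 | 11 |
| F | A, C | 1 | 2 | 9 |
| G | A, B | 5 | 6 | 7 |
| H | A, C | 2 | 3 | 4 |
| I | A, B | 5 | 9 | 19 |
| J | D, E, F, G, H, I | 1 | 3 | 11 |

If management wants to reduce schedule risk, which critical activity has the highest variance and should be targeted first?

I

te_A = (9 + 4·13 + 17)/6 = 78/6 = 13; σ²_A = ((17−9)/6)² = 1.778
te_B = (4 + 4·5 + 12)/6 = 36/6 = 6; σ²_B = ((12−4)/6)² = 1.778
te_C = (6 + 4·8 + 10)/6 = 48/6 = 8; σ²_C = ((10−6)/6)² = 0.444
te_D = (9 + 4·11 + 25)/6 = 78/6 = 13; σ²_D = ((25−9)/6)² = 7.111
te_E = (1 + 4·3 + 11)/6 = 24/6 = 4; σ²_E = ((11−1)/6)² = 2.778
te_F = (1 + 4·2 + 9)/6 = 18/6 = 3; σ²_F = ((9−1)/6)² = 1.778
te_G = (5 + 4·6 + 7)/6 = 36/6 = 6; σ²_G = ((7−5)/6)² = 0.111
te_H = (2 + 4·3 + 4)/6 = 18/6 = 3; σ²_H = ((4−2)/6)² = 0.111
te_I = (5 + 4·9 + 19)/6 = 60/6 = 10; σ²_I = ((19−5)/6)² = 5.444
te_J = (1 + 4·3 + 11)/6 = 24/6 = 4; σ²_J = ((11−1)/6)² = 2.778

Forward pass:
ES_A = 0; EF_A = 13
ES_B = 0; EF_B = 6
ES_C = 0; EF_C = 8
ES_D = 0; EF_D = 13
ES_E = 13; EF_E = 13+4 = 17
ES_F = max(EF_A=13, EF_C=8) = 13; EF_F = 13+3 = 16
ES_G = max(EF_A=13, EF_B=6) = 13; EF_G = 13+6 = 19
ES_H = max(EF_A=13, EF_C=8) = 13; EF_H = 13+3 = 16
ES_I = max(EF_A=13, EF_B=6) = 13; EF_I = 13+10 = 23
ES_J = max(EF_D=13, EF_E=17, EF_F=16, EF_G=19, EF_H=16, EF_I=23) = 23; EF_J = 23+4 = 27
Expected project duration μ = 27 weeks. Critical path: A → I → J.

Variances on critical path: σ²_A=1.778, σ²_I=5.444, σ²_J=2.778.
Largest is σ²_I = 5.444.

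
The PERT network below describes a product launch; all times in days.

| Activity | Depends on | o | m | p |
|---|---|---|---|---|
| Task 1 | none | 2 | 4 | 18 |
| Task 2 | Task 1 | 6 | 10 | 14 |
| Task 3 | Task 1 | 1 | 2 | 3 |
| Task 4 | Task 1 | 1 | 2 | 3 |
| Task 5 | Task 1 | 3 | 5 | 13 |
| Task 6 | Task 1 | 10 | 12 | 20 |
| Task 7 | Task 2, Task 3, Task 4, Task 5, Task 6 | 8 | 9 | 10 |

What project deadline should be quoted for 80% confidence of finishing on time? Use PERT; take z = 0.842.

te_Task 1 = (2 + 4·4 + 18)/6 = 36/6 = 6; σ²_Task 1 = ((18−2)/6)² = 7.111
te_Task 2 = (6 + 4·10 + 14)/6 = 60/6 = 10; σ²_Task 2 = ((14−6)/6)² = 1.778
te_Task 3 = (1 + 4·2 + 3)/6 = 12/6 = 2; σ²_Task 3 = ((3−1)/6)² = 0.111
te_Task 4 = (1 + 4·2 + 3)/6 = 12/6 = 2; σ²_Task 4 = ((3−1)/6)² = 0.111
te_Task 5 = (3 + 4·5 + 13)/6 = 36/6 = 6; σ²_Task 5 = ((13−3)/6)² = 2.778
te_Task 6 = (10 + 4·12 + 20)/6 = 78/6 = 13; σ²_Task 6 = ((20−10)/6)² = 2.778
te_Task 7 = (8 + 4·9 + 10)/6 = 54/6 = 9; σ²_Task 7 = ((10−8)/6)² = 0.111

Forward pass:
ES_Task 1 = 0; EF_Task 1 = 6
ES_Task 2 = 6; EF_Task 2 = 6+10 = 16
ES_Task 3 = 6; EF_Task 3 = 6+2 = 8
ES_Task 4 = 6; EF_Task 4 = 6+2 = 8
ES_Task 5 = 6; EF_Task 5 = 6+6 = 12
ES_Task 6 = 6; EF_Task 6 = 6+13 = 19
ES_Task 7 = max(EF_Task 2=16, EF_Task 3=8, EF_Task 4=8, EF_Task 5=12, EF_Task 6=19) = 19; EF_Task 7 = 19+9 = 28
Expected project duration μ = 28 days. Critical path: Task 1 → Task 6 → Task 7.

Variance along critical path = 7.111 + 2.778 + 0.111 = 10.000; σ = 3.162 days.
D = μ + z·σ = 28 + 0.842·3.162 = 30.7 days

30.7 days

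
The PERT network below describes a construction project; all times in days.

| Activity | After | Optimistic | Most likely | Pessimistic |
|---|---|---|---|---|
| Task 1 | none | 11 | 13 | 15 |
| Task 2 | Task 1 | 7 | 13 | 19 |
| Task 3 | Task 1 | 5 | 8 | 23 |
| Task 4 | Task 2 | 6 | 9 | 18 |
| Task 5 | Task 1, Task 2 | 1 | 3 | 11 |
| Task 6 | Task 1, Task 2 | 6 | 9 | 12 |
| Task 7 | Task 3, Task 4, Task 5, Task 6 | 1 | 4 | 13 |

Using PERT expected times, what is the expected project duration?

te_Task 1 = (11 + 4·13 + 15)/6 = 78/6 = 13
te_Task 2 = (7 + 4·13 + 19)/6 = 78/6 = 13
te_Task 3 = (5 + 4·8 + 23)/6 = 60/6 = 10
te_Task 4 = (6 + 4·9 + 18)/6 = 60/6 = 10
te_Task 5 = (1 + 4·3 + 11)/6 = 24/6 = 4
te_Task 6 = (6 + 4·9 + 12)/6 = 54/6 = 9
te_Task 7 = (1 + 4·4 + 13)/6 = 30/6 = 5

Forward pass:
ES_Task 1 = 0; EF_Task 1 = 13
ES_Task 2 = 13; EF_Task 2 = 13+13 = 26
ES_Task 3 = 13; EF_Task 3 = 13+10 = 23
ES_Task 4 = 26; EF_Task 4 = 26+10 = 36
ES_Task 5 = max(EF_Task 1=13, EF_Task 2=26) = 26; EF_Task 5 = 26+4 = 30
ES_Task 6 = max(EF_Task 1=13, EF_Task 2=26) = 26; EF_Task 6 = 26+9 = 35
ES_Task 7 = max(EF_Task 3=23, EF_Task 4=36, EF_Task 5=30, EF_Task 6=35) = 36; EF_Task 7 = 36+5 = 41
Expected project duration μ = 41 days. Critical path: Task 1 → Task 2 → Task 4 → Task 7.

41 days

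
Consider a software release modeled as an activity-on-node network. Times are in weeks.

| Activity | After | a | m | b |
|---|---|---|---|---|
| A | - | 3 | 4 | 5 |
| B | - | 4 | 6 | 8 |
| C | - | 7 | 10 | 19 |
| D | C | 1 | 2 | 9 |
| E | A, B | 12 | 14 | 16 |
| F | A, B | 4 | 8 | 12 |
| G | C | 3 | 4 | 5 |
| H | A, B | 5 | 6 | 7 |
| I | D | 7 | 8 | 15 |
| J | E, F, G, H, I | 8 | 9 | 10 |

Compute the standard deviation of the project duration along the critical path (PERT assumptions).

2.77 weeks

te_A = (3 + 4·4 + 5)/6 = 24/6 = 4; σ²_A = ((5−3)/6)² = 0.111
te_B = (4 + 4·6 + 8)/6 = 36/6 = 6; σ²_B = ((8−4)/6)² = 0.444
te_C = (7 + 4·10 + 19)/6 = 66/6 = 11; σ²_C = ((19−7)/6)² = 4.000
te_D = (1 + 4·2 + 9)/6 = 18/6 = 3; σ²_D = ((9−1)/6)² = 1.778
te_E = (12 + 4·14 + 16)/6 = 84/6 = 14; σ²_E = ((16−12)/6)² = 0.444
te_F = (4 + 4·8 + 12)/6 = 48/6 = 8; σ²_F = ((12−4)/6)² = 1.778
te_G = (3 + 4·4 + 5)/6 = 24/6 = 4; σ²_G = ((5−3)/6)² = 0.111
te_H = (5 + 4·6 + 7)/6 = 36/6 = 6; σ²_H = ((7−5)/6)² = 0.111
te_I = (7 + 4·8 + 15)/6 = 54/6 = 9; σ²_I = ((15−7)/6)² = 1.778
te_J = (8 + 4·9 + 10)/6 = 54/6 = 9; σ²_J = ((10−8)/6)² = 0.111

Forward pass:
ES_A = 0; EF_A = 4
ES_B = 0; EF_B = 6
ES_C = 0; EF_C = 11
ES_D = 11; EF_D = 11+3 = 14
ES_E = max(EF_A=4, EF_B=6) = 6; EF_E = 6+14 = 20
ES_F = max(EF_A=4, EF_B=6) = 6; EF_F = 6+8 = 14
ES_G = 11; EF_G = 11+4 = 15
ES_H = max(EF_A=4, EF_B=6) = 6; EF_H = 6+6 = 12
ES_I = 14; EF_I = 14+9 = 23
ES_J = max(EF_E=20, EF_F=14, EF_G=15, EF_H=12, EF_I=23) = 23; EF_J = 23+9 = 32
Expected project duration μ = 32 weeks. Critical path: C → D → I → J.

Variance along critical path = 4.000 + 1.778 + 1.778 + 0.111 = 7.667
σ = √7.667 = 2.769 weeks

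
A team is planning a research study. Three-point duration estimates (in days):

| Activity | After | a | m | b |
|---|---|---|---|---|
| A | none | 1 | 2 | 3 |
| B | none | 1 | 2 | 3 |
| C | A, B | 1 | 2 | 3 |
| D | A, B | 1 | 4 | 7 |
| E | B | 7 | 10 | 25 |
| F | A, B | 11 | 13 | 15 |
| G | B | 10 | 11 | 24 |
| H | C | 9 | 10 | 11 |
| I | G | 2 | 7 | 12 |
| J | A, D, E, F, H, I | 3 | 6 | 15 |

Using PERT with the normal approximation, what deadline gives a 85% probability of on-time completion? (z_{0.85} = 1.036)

32.6 days

te_A = (1 + 4·2 + 3)/6 = 12/6 = 2; σ²_A = ((3−1)/6)² = 0.111
te_B = (1 + 4·2 + 3)/6 = 12/6 = 2; σ²_B = ((3−1)/6)² = 0.111
te_C = (1 + 4·2 + 3)/6 = 12/6 = 2; σ²_C = ((3−1)/6)² = 0.111
te_D = (1 + 4·4 + 7)/6 = 24/6 = 4; σ²_D = ((7−1)/6)² = 1.000
te_E = (7 + 4·10 + 25)/6 = 72/6 = 12; σ²_E = ((25−7)/6)² = 9.000
te_F = (11 + 4·13 + 15)/6 = 78/6 = 13; σ²_F = ((15−11)/6)² = 0.444
te_G = (10 + 4·11 + 24)/6 = 78/6 = 13; σ²_G = ((24−10)/6)² = 5.444
te_H = (9 + 4·10 + 11)/6 = 60/6 = 10; σ²_H = ((11−9)/6)² = 0.111
te_I = (2 + 4·7 + 12)/6 = 42/6 = 7; σ²_I = ((12−2)/6)² = 2.778
te_J = (3 + 4·6 + 15)/6 = 42/6 = 7; σ²_J = ((15−3)/6)² = 4.000

Forward pass:
ES_A = 0; EF_A = 2
ES_B = 0; EF_B = 2
ES_C = max(EF_A=2, EF_B=2) = 2; EF_C = 2+2 = 4
ES_D = max(EF_A=2, EF_B=2) = 2; EF_D = 2+4 = 6
ES_E = 2; EF_E = 2+12 = 14
ES_F = max(EF_A=2, EF_B=2) = 2; EF_F = 2+13 = 15
ES_G = 2; EF_G = 2+13 = 15
ES_H = 4; EF_H = 4+10 = 14
ES_I = 15; EF_I = 15+7 = 22
ES_J = max(EF_A=2, EF_D=6, EF_E=14, EF_F=15, EF_H=14, EF_I=22) = 22; EF_J = 22+7 = 29
Expected project duration μ = 29 days. Critical path: B → G → I → J.

Variance along critical path = 0.111 + 5.444 + 2.778 + 4.000 = 12.333; σ = 3.512 days.
D = μ + z·σ = 29 + 1.036·3.512 = 32.6 days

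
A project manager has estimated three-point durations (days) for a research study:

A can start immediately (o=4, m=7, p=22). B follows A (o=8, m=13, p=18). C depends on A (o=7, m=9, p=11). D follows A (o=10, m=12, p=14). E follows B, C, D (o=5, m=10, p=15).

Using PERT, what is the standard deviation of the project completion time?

te_A = (4 + 4·7 + 22)/6 = 54/6 = 9; σ²_A = ((22−4)/6)² = 9.000
te_B = (8 + 4·13 + 18)/6 = 78/6 = 13; σ²_B = ((18−8)/6)² = 2.778
te_C = (7 + 4·9 + 11)/6 = 54/6 = 9; σ²_C = ((11−7)/6)² = 0.444
te_D = (10 + 4·12 + 14)/6 = 72/6 = 12; σ²_D = ((14−10)/6)² = 0.444
te_E = (5 + 4·10 + 15)/6 = 60/6 = 10; σ²_E = ((15−5)/6)² = 2.778

Forward pass:
ES_A = 0; EF_A = 9
ES_B = 9; EF_B = 9+13 = 22
ES_C = 9; EF_C = 9+9 = 18
ES_D = 9; EF_D = 9+12 = 21
ES_E = max(EF_B=22, EF_C=18, EF_D=21) = 22; EF_E = 22+10 = 32
Expected project duration μ = 32 days. Critical path: A → B → E.

Variance along critical path = 9.000 + 2.778 + 2.778 = 14.556
σ = √14.556 = 3.815 days

3.82 days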